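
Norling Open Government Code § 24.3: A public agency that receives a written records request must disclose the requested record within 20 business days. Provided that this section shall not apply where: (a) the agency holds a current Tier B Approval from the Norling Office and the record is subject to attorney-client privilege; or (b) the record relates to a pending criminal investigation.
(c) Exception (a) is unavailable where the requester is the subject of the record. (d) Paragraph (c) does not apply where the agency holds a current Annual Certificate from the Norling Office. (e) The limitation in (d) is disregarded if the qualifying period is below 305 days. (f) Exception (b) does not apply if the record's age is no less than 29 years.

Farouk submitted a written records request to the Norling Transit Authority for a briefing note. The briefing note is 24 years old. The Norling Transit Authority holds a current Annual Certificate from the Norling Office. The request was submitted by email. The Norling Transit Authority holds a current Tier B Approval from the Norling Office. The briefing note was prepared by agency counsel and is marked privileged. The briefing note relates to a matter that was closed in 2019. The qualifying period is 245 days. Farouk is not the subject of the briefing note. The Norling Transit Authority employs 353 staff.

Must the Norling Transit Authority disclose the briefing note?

No — exception (a) applies; the Norling Transit Authority is not required to disclose the briefing note.

Exception (a): a current Tier B Approval is held; the briefing note is privileged — every condition holds. Under paragraphs (c)–(e): (c), which would limit (a), does not operate here: Farouk is not the subject of the briefing note. Exception (a) stands.
Exception (b) fails — the briefing note relates to a closed matter.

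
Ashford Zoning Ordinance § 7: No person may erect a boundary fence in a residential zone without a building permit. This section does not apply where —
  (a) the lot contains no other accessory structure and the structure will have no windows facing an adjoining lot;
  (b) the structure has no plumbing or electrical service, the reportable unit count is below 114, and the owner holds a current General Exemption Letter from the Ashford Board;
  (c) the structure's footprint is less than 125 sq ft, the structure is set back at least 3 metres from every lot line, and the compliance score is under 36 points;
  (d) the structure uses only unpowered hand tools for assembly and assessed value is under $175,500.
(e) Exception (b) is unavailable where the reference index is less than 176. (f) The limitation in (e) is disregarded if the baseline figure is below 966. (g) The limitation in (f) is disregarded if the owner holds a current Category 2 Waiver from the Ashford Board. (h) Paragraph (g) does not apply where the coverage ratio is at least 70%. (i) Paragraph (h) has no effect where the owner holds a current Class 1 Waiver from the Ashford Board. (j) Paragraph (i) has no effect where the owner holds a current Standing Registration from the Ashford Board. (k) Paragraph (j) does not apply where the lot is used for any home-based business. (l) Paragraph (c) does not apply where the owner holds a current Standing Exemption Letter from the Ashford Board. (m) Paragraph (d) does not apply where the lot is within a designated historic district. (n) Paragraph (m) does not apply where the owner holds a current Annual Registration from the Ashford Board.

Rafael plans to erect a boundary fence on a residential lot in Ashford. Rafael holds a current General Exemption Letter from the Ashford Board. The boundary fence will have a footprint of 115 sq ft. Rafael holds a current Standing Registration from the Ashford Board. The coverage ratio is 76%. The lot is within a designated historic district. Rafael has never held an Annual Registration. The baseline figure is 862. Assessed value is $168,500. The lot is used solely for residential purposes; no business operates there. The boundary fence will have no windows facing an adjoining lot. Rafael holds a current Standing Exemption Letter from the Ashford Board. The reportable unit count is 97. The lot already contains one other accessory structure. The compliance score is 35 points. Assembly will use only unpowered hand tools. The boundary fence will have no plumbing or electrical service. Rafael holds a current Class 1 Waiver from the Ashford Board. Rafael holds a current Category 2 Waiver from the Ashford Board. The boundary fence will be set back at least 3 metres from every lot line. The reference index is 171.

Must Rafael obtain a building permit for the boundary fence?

No — exception (b) applies; Rafael does not need a building permit.

Exception (a) fails — the lot already has another accessory structure.
Exception (b): there is no plumbing or electrical service; the reportable unit count is 97, below the 114 limit; a current General Exemption Letter is held — every condition holds. Considering the limiting provisions: (e) is triggered (the reference index is 171, less than the 176 limit), but is itself disapplied by (f): (f) operates against (e): the baseline figure is 862, below the 966 limit. (g) would limit (f) — a current Category 2 Waiver is held — but (h) sets (g) aside: (h) operates — the coverage ratio is 76%, meeting the 70% threshold. (i) would limit (h) — a current Class 1 Waiver is held — but (j) sets (i) aside: (j) operates against (i): a current Standing Registration is held. (k), which would lift (j), does not operate here — the lot is solely residential. (b) remains available.
Exception (c) is satisfied on its face — the structure's footprint is 115 sq ft, less than the 125 sq ft limit; the setback is at least 3 m on every side; the compliance score is 35 points, under the 36 points limit. However, paragraph (l) must be considered: (l) is triggered — a current Standing Exemption Letter is held. Exception (c) does not apply.
Exception (d): assembly uses only hand tools; assessed value is $168,500, under the $175,500 limit — every condition holds. However, paragraphs (m)–(n) must be considered: (m) operates against (d): the lot is in a historic district. (n) is inapplicable (there is no Annual Registration in force), so (m) stands. (d) is therefore removed.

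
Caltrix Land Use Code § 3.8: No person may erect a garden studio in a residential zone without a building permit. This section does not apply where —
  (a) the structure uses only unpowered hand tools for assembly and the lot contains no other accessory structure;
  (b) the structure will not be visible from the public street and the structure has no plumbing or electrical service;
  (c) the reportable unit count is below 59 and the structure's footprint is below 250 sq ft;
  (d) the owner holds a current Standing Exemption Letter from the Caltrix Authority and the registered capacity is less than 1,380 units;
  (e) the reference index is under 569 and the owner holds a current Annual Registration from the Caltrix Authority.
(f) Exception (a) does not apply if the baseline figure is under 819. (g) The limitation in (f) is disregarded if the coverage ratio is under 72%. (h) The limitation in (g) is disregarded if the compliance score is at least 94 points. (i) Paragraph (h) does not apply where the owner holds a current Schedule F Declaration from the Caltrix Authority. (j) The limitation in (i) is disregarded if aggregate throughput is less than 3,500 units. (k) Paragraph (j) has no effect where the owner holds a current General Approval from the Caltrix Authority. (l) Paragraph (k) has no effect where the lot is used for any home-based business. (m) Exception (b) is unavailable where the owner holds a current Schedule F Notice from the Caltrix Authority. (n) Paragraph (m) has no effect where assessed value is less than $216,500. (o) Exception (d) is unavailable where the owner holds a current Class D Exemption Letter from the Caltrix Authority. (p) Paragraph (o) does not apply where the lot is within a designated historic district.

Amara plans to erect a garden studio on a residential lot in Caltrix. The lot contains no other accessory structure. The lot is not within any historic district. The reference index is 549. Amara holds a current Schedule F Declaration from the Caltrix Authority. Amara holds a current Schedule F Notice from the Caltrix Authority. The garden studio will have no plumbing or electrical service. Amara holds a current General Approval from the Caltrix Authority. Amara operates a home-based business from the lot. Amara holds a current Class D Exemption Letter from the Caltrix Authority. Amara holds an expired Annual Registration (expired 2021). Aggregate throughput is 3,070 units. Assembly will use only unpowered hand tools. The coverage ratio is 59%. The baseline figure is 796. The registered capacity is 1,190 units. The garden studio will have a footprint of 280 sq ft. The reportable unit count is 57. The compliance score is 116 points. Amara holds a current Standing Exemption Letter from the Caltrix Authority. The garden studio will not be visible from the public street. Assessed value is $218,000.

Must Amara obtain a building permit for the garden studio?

Yes — Amara must obtain a building permit.

Exception (a): assembly uses only hand tools; the lot has no other accessory structure — every condition holds. However, paragraphs (f)–(l) must be considered: (f) is engaged — the baseline figure is 796, under the 819 limit. (g) would limit (f) — the coverage ratio is 59%, under the 72% limit — but (h) sets (g) aside: (h) operates against (g): the compliance score is 116 points, meeting the 94 points threshold. (i) would limit (h) — a current Schedule F Declaration is held — but (j) sets (i) aside: (j) is engaged — aggregate throughput is 3,070 units, less than the 3,500 units limit. (k) operates (a current General Approval is held), but is overridden by (l): (l) operates against (k): a home-based business operates on the lot. Exception (a) does not apply.
Exception (b) is satisfied on its face — the structure will not be visible from the street; there is no plumbing or electrical service. But: (m) operates against (b): a current Schedule F Notice is held. (n) is not triggered (assessed value is $218,000, not less than $216,500), so (m) stands. So (b) is unavailable.
Exception (c) requires that the structure's footprint is below 250 sq ft; but the structure's footprint is 280 sq ft, not below 250 sq ft, so (c) is unavailable.
Exception (d)'s conditions are all satisfied: a current Standing Exemption Letter is held; the registered capacity is 1,190 units, less than the 1,380 units limit. Turning to paragraphs (o)–(p): (o) applies — a current Class D Exemption Letter is held. (p) is not triggered (the lot is not in a historic district), so (o) stands. (d) is therefore removed.
Exception (e) fails — no current Annual Registration is held.
Every exception is unavailable, so the rule governs.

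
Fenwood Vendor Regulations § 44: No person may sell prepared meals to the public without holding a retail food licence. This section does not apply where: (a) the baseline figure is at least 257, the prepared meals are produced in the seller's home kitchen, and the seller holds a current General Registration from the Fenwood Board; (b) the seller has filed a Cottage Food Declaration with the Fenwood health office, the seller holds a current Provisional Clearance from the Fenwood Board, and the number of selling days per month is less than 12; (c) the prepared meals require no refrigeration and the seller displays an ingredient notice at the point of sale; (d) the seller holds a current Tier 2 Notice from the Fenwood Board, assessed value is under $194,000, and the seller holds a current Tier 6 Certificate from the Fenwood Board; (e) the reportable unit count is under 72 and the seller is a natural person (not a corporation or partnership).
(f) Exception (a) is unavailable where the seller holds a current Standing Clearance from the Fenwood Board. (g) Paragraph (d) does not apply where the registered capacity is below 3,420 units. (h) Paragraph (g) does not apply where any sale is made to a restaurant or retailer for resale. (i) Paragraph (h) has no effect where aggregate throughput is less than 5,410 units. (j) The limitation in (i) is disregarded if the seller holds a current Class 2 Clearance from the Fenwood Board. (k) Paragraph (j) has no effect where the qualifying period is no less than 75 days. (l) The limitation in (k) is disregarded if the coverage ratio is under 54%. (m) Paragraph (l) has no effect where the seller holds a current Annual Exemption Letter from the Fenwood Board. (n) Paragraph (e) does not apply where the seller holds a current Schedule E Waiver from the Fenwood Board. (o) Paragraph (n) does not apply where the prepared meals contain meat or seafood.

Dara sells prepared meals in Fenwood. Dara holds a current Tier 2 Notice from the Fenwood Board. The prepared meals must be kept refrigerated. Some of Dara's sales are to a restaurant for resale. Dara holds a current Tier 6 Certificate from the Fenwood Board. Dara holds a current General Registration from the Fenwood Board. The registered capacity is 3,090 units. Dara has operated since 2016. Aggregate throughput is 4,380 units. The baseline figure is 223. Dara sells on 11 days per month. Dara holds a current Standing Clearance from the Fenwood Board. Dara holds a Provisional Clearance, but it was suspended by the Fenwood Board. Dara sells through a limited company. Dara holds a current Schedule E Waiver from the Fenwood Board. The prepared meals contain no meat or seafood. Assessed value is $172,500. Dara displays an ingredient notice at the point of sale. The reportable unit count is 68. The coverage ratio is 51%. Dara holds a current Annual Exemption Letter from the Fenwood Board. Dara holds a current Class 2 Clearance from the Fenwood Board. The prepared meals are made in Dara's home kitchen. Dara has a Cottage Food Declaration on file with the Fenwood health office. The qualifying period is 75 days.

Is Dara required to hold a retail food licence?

Exception (a) fails — the baseline figure is 223, short of 257.
Exception (b) fails — there is no Provisional Clearance in force.
Exception (c) fails — the prepared meals require refrigeration.
All of (d)'s requirements are met (a current Tier 2 Notice is held; assessed value is $172,500, under the $194,000 limit; a current Tier 6 Certificate is held). But: (g) operates against (d): the registered capacity is 3,090 units, below the 3,420 units limit. (h) is engaged (some sales are to a restaurant for resale), but is overridden by (i): (i) operates against (h): aggregate throughput is 4,380 units, less than the 5,410 units limit. (j) would limit (i) — a current Class 2 Clearance is held — but (k) sets (j) aside: (k) operates — the qualifying period is 75 days, meeting the 75 days threshold. (l) is triggered (the coverage ratio is 51%, under the 54% limit), but is set aside by (m): (m) operates against (l): a current Annual Exemption Letter is held. So (d) is unavailable.
Exception (e) fails — the seller operates through a limited company.
Every exception is unavailable, so the rule governs.

Yes — Dara must hold a retail food licence.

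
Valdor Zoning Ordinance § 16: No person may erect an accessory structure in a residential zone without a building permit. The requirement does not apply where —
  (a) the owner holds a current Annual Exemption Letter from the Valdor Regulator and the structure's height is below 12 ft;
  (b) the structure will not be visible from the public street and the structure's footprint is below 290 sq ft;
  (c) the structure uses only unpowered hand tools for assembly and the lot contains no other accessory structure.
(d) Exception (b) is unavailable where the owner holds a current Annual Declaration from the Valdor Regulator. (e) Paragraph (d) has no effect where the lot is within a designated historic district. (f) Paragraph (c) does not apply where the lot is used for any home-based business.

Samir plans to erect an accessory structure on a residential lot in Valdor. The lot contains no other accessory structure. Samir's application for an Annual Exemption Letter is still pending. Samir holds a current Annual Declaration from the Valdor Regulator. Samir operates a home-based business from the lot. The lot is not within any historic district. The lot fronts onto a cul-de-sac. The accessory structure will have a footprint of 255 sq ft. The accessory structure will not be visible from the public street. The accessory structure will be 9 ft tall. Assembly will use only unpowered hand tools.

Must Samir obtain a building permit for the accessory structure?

Exception (a) does not apply: no current Annual Exemption Letter is held.
All of (b)'s requirements are met (the structure will not be visible from the street; the structure's footprint is 255 sq ft, below the 290 sq ft limit). But: (d) applies — a current Annual Declaration is held. (e) is not engaged (the lot is not in a historic district), so (d) stands. So (b) is unavailable.
Exception (c) is satisfied on its face — assembly uses only hand tools; the lot has no other accessory structure. But: (f) applies — a home-based business operates on the lot. Exception (c) does not apply.
Every exception is unavailable, so the rule governs.

Yes — Samir must obtain a building permit.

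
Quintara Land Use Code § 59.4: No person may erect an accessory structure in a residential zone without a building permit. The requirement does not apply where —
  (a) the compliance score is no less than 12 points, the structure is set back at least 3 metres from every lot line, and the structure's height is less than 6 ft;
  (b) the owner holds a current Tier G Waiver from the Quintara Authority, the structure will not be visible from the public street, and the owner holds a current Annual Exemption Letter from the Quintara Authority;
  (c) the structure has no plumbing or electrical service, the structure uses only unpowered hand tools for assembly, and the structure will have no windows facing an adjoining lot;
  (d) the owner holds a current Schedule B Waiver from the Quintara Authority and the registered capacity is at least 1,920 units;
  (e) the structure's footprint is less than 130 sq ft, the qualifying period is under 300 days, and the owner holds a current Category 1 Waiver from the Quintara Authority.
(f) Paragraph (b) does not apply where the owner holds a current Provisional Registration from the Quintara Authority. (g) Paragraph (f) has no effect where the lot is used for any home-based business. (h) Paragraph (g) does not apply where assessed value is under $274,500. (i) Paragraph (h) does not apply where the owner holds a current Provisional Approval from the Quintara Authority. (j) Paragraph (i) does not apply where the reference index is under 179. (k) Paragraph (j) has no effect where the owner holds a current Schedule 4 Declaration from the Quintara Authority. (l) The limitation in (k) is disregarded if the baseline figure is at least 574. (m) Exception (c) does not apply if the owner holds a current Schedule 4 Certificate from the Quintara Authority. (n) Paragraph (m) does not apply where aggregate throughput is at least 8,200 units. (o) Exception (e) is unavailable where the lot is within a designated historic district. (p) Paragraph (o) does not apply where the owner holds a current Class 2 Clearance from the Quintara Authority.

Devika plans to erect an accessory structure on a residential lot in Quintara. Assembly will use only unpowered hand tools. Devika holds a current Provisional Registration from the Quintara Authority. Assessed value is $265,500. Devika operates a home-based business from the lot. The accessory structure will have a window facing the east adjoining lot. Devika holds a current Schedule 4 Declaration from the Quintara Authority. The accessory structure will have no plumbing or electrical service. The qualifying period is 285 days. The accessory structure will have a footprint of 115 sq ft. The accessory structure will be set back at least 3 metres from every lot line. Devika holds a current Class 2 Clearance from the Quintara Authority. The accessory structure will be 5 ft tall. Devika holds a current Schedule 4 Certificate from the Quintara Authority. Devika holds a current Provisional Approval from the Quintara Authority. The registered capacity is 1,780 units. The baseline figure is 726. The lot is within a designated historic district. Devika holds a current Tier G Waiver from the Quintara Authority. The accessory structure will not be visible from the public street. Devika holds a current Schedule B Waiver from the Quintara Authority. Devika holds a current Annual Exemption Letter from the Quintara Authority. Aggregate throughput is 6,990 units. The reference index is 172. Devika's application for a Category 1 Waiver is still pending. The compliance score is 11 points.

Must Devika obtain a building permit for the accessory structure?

Yes — Devika must obtain a building permit.

Exception (a) fails — the compliance score is 11 points, short of 12 points.
All of (b)'s requirements are met (a current Tier G Waiver is held; the structure will not be visible from the street; a current Annual Exemption Letter is held). But applying paragraphs (f)–(l): (f) operates — a current Provisional Registration is held. (g) is triggered (a home-based business operates on the lot), but yields to (h): (h) is engaged — assessed value is $265,500, under the $274,500 limit. (i) would limit (h) — a current Provisional Approval is held — but (j) sets (i) aside: (j) is triggered — the reference index is 172, under the 179 limit. (k) would limit (j) — a current Schedule 4 Declaration is held — but (l) sets (k) aside: (l) operates against (k): the baseline figure is 726, meeting the 574 threshold. (b) is therefore removed.
Exception (c) fails — a window faces an adjoining lot.
Exception (d) requires that the registered capacity is at least 1,920 units; but the registered capacity is 1,780 units, short of 1,920 units, so (d) is unavailable.
Exception (e) fails — the Category 1 Waiver is not current.
None of the exceptions is available; § 59.4 applies in full.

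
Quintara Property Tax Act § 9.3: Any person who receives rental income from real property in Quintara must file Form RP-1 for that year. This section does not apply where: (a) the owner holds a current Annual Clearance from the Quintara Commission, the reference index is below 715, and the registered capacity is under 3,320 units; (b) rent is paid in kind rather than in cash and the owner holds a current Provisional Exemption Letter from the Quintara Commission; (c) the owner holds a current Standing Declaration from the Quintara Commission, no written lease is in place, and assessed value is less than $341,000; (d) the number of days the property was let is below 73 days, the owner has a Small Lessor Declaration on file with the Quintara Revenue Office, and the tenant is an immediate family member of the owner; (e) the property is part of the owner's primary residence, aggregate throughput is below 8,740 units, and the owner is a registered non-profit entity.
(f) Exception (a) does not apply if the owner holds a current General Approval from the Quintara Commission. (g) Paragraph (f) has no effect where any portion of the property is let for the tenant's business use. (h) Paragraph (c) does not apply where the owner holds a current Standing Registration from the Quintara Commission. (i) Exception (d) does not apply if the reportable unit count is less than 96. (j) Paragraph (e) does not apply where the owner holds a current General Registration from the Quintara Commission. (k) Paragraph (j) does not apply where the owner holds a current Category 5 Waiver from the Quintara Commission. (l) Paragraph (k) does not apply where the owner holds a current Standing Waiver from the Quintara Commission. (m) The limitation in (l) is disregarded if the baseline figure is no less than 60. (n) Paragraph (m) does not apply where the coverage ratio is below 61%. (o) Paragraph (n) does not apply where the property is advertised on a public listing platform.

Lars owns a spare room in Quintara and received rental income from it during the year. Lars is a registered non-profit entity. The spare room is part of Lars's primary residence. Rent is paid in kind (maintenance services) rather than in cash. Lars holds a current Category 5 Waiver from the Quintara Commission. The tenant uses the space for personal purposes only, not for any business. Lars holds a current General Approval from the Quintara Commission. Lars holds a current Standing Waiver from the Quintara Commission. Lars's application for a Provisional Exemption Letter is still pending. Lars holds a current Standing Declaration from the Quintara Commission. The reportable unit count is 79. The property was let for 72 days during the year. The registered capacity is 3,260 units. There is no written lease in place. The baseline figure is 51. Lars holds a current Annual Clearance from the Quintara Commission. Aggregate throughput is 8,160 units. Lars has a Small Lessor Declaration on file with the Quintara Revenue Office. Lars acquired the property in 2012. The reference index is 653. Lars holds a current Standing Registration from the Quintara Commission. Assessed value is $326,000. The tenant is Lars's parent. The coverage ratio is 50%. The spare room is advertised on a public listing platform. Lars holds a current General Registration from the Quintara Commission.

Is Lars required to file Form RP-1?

Exception (a) is satisfied on its face — a current Annual Clearance is held; the reference index is 653, below the 715 limit; the registered capacity is 3,260 units, under the 3,320 units limit. But: (f) is triggered — a current General Approval is held. (g) is not engaged (the space is used for personal purposes only), so (f) stands. (a) is therefore removed.
Exception (b) does not apply: the Provisional Exemption Letter is not current.
All of (c)'s requirements are met (a current Standing Declaration is held; there is no written lease; assessed value is $326,000, less than the $341,000 limit). But applying paragraph (h): (h) operates against (c): a current Standing Registration is held. So (c) is unavailable.
Exception (d)'s conditions are all satisfied: the number of days the property was let is 72 days, below the 73 days limit; a Small Lessor Declaration is on file; the tenant is an immediate family member. However, paragraph (i) must be considered: (i) operates against (d): the reportable unit count is 79, less than the 96 limit. Exception (d) does not apply.
Exception (e) is satisfied on its face — the spare room is part of the primary residence; aggregate throughput is 8,160 units, below the 8,740 units limit; Lars is a registered non-profit. However, paragraphs (j)–(o) must be considered: (j) operates against (e): a current General Registration is held. (k) is engaged (a current Category 5 Waiver is held), but is itself disapplied by (l): (l) operates against (k): a current Standing Waiver is held. (m), which would lift (l), does not operate here — the baseline figure is 51, short of 60. So (e) is unavailable.
No exception is made out. Lars falls within the general rule.

Yes — Lars must file Form RP-1.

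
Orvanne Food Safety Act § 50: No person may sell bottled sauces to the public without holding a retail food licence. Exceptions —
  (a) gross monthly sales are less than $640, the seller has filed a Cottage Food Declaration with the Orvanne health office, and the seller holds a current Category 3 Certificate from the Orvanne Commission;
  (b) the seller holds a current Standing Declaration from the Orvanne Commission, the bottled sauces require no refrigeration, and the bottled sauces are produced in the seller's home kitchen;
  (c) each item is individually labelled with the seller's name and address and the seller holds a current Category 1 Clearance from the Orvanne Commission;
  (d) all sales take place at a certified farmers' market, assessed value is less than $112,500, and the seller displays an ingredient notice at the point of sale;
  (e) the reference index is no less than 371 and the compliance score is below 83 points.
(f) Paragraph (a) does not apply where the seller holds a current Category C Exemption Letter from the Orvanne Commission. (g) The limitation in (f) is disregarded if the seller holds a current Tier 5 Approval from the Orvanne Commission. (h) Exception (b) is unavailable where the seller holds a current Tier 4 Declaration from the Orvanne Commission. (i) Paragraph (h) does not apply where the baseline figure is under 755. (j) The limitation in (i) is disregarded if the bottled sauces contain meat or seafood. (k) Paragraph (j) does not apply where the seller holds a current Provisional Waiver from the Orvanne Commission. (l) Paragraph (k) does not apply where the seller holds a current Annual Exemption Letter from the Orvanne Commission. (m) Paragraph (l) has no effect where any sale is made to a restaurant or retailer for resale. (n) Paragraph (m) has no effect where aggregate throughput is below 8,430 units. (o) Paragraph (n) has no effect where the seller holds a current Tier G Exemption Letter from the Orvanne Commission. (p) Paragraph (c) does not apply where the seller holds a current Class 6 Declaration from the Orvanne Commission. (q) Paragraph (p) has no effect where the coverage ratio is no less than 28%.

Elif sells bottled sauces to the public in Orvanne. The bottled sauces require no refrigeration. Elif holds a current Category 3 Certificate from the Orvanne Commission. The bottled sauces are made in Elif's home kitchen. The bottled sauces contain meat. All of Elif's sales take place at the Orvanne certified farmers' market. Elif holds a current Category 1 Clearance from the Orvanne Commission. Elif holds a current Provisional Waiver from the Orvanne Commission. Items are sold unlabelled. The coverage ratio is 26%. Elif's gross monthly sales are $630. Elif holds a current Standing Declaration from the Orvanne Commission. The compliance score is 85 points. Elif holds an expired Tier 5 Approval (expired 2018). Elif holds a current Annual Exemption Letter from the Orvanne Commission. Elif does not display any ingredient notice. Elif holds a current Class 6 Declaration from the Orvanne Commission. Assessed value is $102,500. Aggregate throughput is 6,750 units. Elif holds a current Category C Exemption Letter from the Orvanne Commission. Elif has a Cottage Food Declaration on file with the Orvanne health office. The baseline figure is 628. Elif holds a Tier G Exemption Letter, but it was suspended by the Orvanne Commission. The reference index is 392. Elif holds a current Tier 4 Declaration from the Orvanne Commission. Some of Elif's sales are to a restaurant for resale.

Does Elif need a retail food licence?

Exception (a): gross monthly sales are $630, less than the $640 limit; a Cottage Food Declaration is on file; a current Category 3 Certificate is held — every condition holds. But: (f) applies — a current Category C Exemption Letter is held. (g), which would lift (f), does not operate here — the Tier 5 Approval is not current. (a) is therefore removed.
Exception (b): a current Standing Declaration is held; the bottled sauces are shelf-stable; the bottled sauces are home-kitchen produced — every condition holds. But applying paragraphs (h)–(o): (h) applies — a current Tier 4 Declaration is held. (i) would limit (h) — the baseline figure is 628, under the 755 limit — but (j) sets (i) aside: (j) applies — the bottled sauces contain meat. (k) would limit (j) — a current Provisional Waiver is held — but (l) sets (k) aside: (l) operates against (k): a current Annual Exemption Letter is held. (m) would limit (l) — some sales are to a restaurant for resale — but (n) sets (m) aside: (n) operates against (m): aggregate throughput is 6,750 units, below the 8,430 units limit. (o) does not operate here (no current Tier G Exemption Letter is held), so (n) stands. Exception (b) does not apply.
Exception (c) fails — items are sold unlabelled.
Exception (d) fails — no ingredient notice is displayed.
Exception (e) fails — the compliance score is 85 points, not below 83 points.
Every exception is unavailable, so the rule governs.

Yes — Elif must hold a retail food licence.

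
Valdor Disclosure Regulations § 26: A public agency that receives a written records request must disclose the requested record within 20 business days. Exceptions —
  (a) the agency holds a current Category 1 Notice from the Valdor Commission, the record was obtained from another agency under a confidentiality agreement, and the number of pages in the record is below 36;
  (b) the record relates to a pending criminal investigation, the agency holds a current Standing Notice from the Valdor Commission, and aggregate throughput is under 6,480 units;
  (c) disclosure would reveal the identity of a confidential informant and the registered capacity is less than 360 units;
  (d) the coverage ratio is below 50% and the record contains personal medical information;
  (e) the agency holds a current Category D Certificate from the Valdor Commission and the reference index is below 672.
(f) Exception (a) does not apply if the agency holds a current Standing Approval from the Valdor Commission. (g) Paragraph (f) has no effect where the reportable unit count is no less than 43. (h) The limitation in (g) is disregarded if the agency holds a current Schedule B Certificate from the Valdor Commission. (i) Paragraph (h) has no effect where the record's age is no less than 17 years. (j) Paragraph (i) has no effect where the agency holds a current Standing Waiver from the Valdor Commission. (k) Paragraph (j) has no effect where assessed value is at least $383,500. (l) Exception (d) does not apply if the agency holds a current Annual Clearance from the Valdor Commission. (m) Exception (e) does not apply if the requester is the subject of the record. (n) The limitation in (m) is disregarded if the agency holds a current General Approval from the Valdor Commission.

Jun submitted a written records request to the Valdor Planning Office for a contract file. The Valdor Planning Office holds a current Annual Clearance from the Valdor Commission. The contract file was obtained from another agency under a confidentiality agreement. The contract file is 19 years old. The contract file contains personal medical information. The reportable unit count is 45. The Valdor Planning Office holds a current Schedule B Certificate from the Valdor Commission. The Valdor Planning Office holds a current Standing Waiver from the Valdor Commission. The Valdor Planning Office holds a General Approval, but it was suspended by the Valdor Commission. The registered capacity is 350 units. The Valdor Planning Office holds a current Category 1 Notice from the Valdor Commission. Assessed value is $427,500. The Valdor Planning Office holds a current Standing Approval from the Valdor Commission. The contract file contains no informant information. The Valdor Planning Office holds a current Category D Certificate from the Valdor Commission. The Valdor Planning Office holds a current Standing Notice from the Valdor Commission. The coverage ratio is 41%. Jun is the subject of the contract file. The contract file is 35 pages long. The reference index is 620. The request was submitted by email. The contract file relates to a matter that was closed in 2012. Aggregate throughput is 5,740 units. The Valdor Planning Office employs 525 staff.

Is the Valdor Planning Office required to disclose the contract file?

Exception (a)'s conditions are all satisfied: a current Category 1 Notice is held; the contract file was obtained under a confidentiality agreement; the number of pages in the record is 35, below the 36 limit. Applying paragraphs (f)–(k): (f) applies (a current Standing Approval is held), but yields to (g): (g) applies — the reportable unit count is 45, meeting the 43 threshold. (h) would limit (g) — a current Schedule B Certificate is held — but (i) sets (h) aside: (i) applies — the record's age is 19 years, meeting the 17 years threshold. (j) would limit (i) — a current Standing Waiver is held — but (k) sets (j) aside: (k) operates against (j): assessed value is $427,500, meeting the $383,500 threshold. So (a) applies.
Exception (b) does not apply: the contract file relates to a closed matter.
Exception (c) fails — the contract file contains no informant information.
Exception (d) is satisfied on its face — the coverage ratio is 41%, below the 50% limit; the contract file contains personal medical information. But: (l) is engaged — a current Annual Clearance is held. Exception (d) does not apply.
Exception (e)'s conditions are all satisfied: a current Category D Certificate is held; the reference index is 620, below the 672 limit. But applying paragraphs (m)–(n): (m) applies — Jun is the subject of the contract file. (n), which would lift (m), is inapplicable — there is no General Approval in force. (e) is therefore removed.

No — exception (a) applies; the Valdor Planning Office is not required to disclose the contract file.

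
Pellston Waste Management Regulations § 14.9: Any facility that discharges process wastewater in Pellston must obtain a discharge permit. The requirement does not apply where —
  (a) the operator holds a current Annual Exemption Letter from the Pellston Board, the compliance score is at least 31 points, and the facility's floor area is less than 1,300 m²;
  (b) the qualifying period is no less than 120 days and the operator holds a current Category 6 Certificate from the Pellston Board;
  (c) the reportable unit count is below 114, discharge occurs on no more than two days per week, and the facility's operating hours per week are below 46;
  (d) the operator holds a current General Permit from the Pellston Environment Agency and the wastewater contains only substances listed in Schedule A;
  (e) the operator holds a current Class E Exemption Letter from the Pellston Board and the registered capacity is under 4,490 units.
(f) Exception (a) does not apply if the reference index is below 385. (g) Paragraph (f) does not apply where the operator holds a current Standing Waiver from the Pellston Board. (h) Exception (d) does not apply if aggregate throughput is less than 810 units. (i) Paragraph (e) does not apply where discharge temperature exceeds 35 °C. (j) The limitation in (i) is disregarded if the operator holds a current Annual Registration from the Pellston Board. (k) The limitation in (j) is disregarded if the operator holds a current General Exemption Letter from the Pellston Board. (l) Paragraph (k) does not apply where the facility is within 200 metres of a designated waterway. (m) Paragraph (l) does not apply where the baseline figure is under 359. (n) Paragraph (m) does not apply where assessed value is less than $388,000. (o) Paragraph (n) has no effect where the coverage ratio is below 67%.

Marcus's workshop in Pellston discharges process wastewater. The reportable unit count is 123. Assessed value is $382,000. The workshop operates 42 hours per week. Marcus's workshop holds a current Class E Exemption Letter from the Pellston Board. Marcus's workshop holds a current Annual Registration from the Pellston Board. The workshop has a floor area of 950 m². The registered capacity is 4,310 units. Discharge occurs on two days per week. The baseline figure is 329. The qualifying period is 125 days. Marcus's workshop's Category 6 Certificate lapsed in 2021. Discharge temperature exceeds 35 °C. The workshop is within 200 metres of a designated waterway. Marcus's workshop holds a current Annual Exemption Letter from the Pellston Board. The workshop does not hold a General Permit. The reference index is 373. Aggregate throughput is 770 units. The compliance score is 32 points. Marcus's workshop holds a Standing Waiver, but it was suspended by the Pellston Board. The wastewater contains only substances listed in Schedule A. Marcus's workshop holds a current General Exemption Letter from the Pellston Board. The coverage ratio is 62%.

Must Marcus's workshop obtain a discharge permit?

Exception (a): a current Annual Exemption Letter is held; the compliance score is 32 points, meeting the 31 points threshold; the facility's floor area is 950 m², less than the 1,300 m² limit — every condition holds. But: (f) is engaged — the reference index is 373, below the 385 limit. (g), which would lift (f), is not triggered — the Standing Waiver is not current. (a) is therefore removed.
Exception (b) does not apply: there is no Category 6 Certificate in force.
Exception (c) does not apply: the reportable unit count is 123, not below 114.
Exception (d) does not apply: no General Permit is held.
All of (e)'s requirements are met (a current Class E Exemption Letter is held; the registered capacity is 4,310 units, under the 4,490 units limit). But: (i) operates — discharge temperature exceeds 35 °C. (j) applies (a current Annual Registration is held), but is set aside by (k): (k) operates — a current General Exemption Letter is held. (l) would limit (k) — the workshop is within 200 m of a designated waterway — but (m) sets (l) aside: (m) operates — the baseline figure is 329, under the 359 limit. (n) would limit (m) — assessed value is $382,000, less than the $388,000 limit — but (o) sets (n) aside: (o) operates — the coverage ratio is 62%, below the 67% limit. Exception (e) does not apply.
Every exception is unavailable, so the rule governs.

Yes — Marcus's workshop must obtain a discharge permit.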